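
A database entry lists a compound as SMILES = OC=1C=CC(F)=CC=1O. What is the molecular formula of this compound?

Walk through each heavy atom and fill implicit hydrogens from standard valence (C 4, N 3, O 2, S 2, halogen 1):
  atom 1: O, bond orders sum to 1 (valence 2) → 1 H
  atom 2: C, bond orders sum to 4 (valence 4) → 0 H
  atom 3: C, bond orders sum to 3 (valence 4) → 1 H
  atom 4: C, bond orders sum to 3 (valence 4) → 1 H
  atom 5: C, bond orders sum to 4 (valence 4) → 0 H
  atom 6: F (halogen, monovalent) → 0 H
  atom 7: C, bond orders sum to 3 (valence 4) → 1 H
  atom 8: C, bond orders sum to 4 (valence 4) → 0 H
  atom 9: O, bond orders sum to 1 (valence 2) → 1 H
Totals → C:6, H:5, F:1, O:2.
In Hill order: C6H5FO2.

C6H5FO2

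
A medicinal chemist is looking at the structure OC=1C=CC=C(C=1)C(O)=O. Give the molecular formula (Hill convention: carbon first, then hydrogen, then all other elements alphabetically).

C7H6O3

Walk through each heavy atom and fill implicit hydrogens from standard valence (C 4, N 3, O 2, S 2, halogen 1):
  atom 1: O, bond orders sum to 1 (valence 2) → 1 H
  atom 2: C, bond orders sum to 4 (valence 4) → 0 H
  atom 3: C, bond orders sum to 3 (valence 4) → 1 H
  atom 4: C, bond orders sum to 3 (valence 4) → 1 H
  atom 5: C, bond orders sum to 3 (valence 4) → 1 H
  atom 6: C, bond orders sum to 4 (valence 4) → 0 H
  atom 7: C, bond orders sum to 3 (valence 4) → 1 H
  atom 8: C, bond orders sum to 4 (valence 4) → 0 H
  atom 9: O, bond orders sum to 1 (valence 2) → 1 H
  atom 10: O, bond orders sum to 2 (valence 2) → 0 H
Totals → C:7, H:6, O:3.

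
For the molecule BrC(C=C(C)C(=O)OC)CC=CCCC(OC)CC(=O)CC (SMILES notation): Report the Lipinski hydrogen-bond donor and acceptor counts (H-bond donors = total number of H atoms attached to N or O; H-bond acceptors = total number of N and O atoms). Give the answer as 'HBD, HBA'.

0, 4

Donors: find every N or O and count the H atoms it carries.
  atom 7 (O): bond orders sum to 2 → 0 H
  atom 8 (O): bond orders sum to 2 → 0 H
  atom 16 (O): bond orders sum to 2 → 0 H
  atom 20 (O): bond orders sum to 2 → 0 H
Lipinski HBD = 0.
Acceptors: N atoms = 0, O atoms = 4 → HBA = 4.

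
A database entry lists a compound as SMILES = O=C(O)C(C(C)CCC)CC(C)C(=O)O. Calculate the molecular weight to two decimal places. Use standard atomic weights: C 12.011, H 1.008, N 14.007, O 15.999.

First, the molecular formula is C11H20O4 (counting implicit H from valence).
  C: 11 × 12.011 = 132.121
  H: 20 × 1.008 = 20.160
  O: 4 × 15.999 = 63.996
Sum: 11×12.011 + 20×1.008 + 4×15.999 = 216.277 → 216.28 g/mol.

216.28 g/mol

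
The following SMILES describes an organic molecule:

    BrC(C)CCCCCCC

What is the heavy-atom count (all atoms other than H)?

Every atom symbol written in the SMILES (organic subset) is one heavy atom; implicit H are not written.
Heavy atoms by element → Br:1, C:9.
Total: 10.

10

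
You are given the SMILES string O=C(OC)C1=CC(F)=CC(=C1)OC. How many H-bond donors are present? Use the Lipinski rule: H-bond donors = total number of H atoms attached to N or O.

0

Donors: find every N or O and count the H atoms it carries.
  atom 1 (O): bond orders sum to 2 → 0 H
  atom 3 (O): bond orders sum to 2 → 0 H
  atom 12 (O): bond orders sum to 2 → 0 H
Lipinski HBD = 0.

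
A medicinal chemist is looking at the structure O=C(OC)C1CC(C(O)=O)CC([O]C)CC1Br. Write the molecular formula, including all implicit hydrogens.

Walk through each heavy atom and fill implicit hydrogens from standard valence (C 4, N 3, O 2, S 2, halogen 1):
  atom 1: O, bond orders sum to 2 (valence 2) → 0 H
  atom 2: C, bond orders sum to 4 (valence 4) → 0 H
  atom 3: O, bond orders sum to 2 (valence 2) → 0 H
  atom 4: C, bond orders sum to 1 (valence 4) → 3 H
  atom 5: C, bond orders sum to 3 (valence 4) → 1 H
  atom 6: C, bond orders sum to 2 (valence 4) → 2 H
  atom 7: C, bond orders sum to 3 (valence 4) → 1 H
  atom 8: C, bond orders sum to 4 (valence 4) → 0 H
  atom 9: O, bond orders sum to 1 (valence 2) → 1 H
  atom 10: O, bond orders sum to 2 (valence 2) → 0 H
  atom 11: C, bond orders sum to 2 (valence 4) → 2 H
  atom 12: C, bond orders sum to 3 (valence 4) → 1 H
  atom 13: O with explicit H count 0
  atom 14: C, bond orders sum to 1 (valence 4) → 3 H
  atom 15: C, bond orders sum to 2 (valence 4) → 2 H
  atom 16: C, bond orders sum to 3 (valence 4) → 1 H
  atom 17: Br (halogen, monovalent) → 0 H
Totals → C:11, H:17, Br:1, O:5.

C11H17BrO5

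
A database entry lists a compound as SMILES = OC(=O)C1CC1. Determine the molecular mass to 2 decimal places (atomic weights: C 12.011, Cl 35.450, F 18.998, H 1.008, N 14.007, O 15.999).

First, the molecular formula is C4H6O2 (counting implicit H from valence).
  C: 4 × 12.011 = 48.044
  H: 6 × 1.008 = 6.048
  O: 2 × 15.999 = 31.998
Sum: 4×12.011 + 6×1.008 + 2×15.999 = 86.090 → 86.09 g/mol.

86.09 g/mol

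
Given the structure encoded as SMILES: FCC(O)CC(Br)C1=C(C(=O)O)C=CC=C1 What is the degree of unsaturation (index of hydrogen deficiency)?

Degree of unsaturation = (number of rings) + (number of π bonds).
Ring closures in the SMILES: 1.
π bonds: 4 double bonds (each 1 DoU) → 4 DoU from unsaturation.
Total DoU = 1 + 4 = 5.

5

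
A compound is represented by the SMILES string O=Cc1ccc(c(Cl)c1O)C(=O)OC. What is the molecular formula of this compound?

C9H7ClO4

Walk through each heavy atom and fill implicit hydrogens from standard valence (C 4, N 3, O 2, S 2, halogen 1); for lowercase aromatic atoms, an aromatic c carries 1 H when it has two neighbours and 0 H with three, and aromatic n carries 0 H:
  atom 1: O, bond orders sum to 2 (valence 2) → 0 H
  atom 2: C, bond orders sum to 3 (valence 4) → 1 H
  atom 3: aromatic c, 3 neighbours → 0 H
  atom 4: aromatic c, 2 neighbours → 1 H
  atom 5: aromatic c, 2 neighbours → 1 H
  atom 6: aromatic c, 3 neighbours → 0 H
  atom 7: aromatic c, 3 neighbours → 0 H
  atom 8: Cl (halogen, monovalent) → 0 H
  atom 9: aromatic c, 3 neighbours → 0 H
  atom 10: O, bond orders sum to 1 (valence 2) → 1 H
  atom 11: C, bond orders sum to 4 (valence 4) → 0 H
  atom 12: O, bond orders sum to 2 (valence 2) → 0 H
  atom 13: O, bond orders sum to 2 (valence 2) → 0 H
  atom 14: C, bond orders sum to 1 (valence 4) → 3 H
Totals → C:9, H:7, Cl:1, O:4.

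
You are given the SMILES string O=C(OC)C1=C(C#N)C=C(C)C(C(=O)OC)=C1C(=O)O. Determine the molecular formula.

Walk through each heavy atom and fill implicit hydrogens from standard valence (C 4, N 3, O 2, S 2, halogen 1):
  atom 1: O, bond orders sum to 2 (valence 2) → 0 H
  atom 2: C, bond orders sum to 4 (valence 4) → 0 H
  atom 3: O, bond orders sum to 2 (valence 2) → 0 H
  atom 4: C, bond orders sum to 1 (valence 4) → 3 H
  atom 5: C, bond orders sum to 4 (valence 4) → 0 H
  atom 6: C, bond orders sum to 4 (valence 4) → 0 H
  atom 7: C, bond orders sum to 4 (valence 4) → 0 H
  atom 8: N, bond orders sum to 3 (valence 3) → 0 H
  atom 9: C, bond orders sum to 3 (valence 4) → 1 H
  atom 10: C, bond orders sum to 4 (valence 4) → 0 H
  atom 11: C, bond orders sum to 1 (valence 4) → 3 H
  atom 12: C, bond orders sum to 4 (valence 4) → 0 H
  atom 13: C, bond orders sum to 4 (valence 4) → 0 H
  atom 14: O, bond orders sum to 2 (valence 2) → 0 H
  atom 15: O, bond orders sum to 2 (valence 2) → 0 H
  atom 16: C, bond orders sum to 1 (valence 4) → 3 H
  atom 17: C, bond orders sum to 4 (valence 4) → 0 H
  atom 18: C, bond orders sum to 4 (valence 4) → 0 H
  atom 19: O, bond orders sum to 2 (valence 2) → 0 H
  atom 20: O, bond orders sum to 1 (valence 2) → 1 H
Totals → C:13, H:11, N:1, O:6.

C13H11NO6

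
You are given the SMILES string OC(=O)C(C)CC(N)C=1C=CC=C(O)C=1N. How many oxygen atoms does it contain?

3

Scan the SMILES for O atoms (remember two-letter symbols like Cl and Br are single atoms).
Oxygen count: 3.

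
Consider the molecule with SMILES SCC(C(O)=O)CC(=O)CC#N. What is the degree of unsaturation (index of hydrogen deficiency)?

Degree of unsaturation = (number of rings) + (number of π bonds).
Ring closures in the SMILES: 0.
π bonds: 2 double bonds (each 1 DoU), 1 triple bond (each 2 DoU) → 4 DoU from unsaturation.
Total DoU = 0 + 4 = 4.

4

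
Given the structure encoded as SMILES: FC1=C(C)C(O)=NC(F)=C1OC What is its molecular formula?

C7H7F2NO2

Walk through each heavy atom and fill implicit hydrogens from standard valence (C 4, N 3, O 2, S 2, halogen 1):
  atom 1: F (halogen, monovalent) → 0 H
  atom 2: C, bond orders sum to 4 (valence 4) → 0 H
  atom 3: C, bond orders sum to 4 (valence 4) → 0 H
  atom 4: C, bond orders sum to 1 (valence 4) → 3 H
  atom 5: C, bond orders sum to 4 (valence 4) → 0 H
  atom 6: O, bond orders sum to 1 (valence 2) → 1 H
  atom 7: N, bond orders sum to 3 (valence 3) → 0 H
  atom 8: C, bond orders sum to 4 (valence 4) → 0 H
  atom 9: F (halogen, monovalent) → 0 H
  atom 10: C, bond orders sum to 4 (valence 4) → 0 H
  atom 11: O, bond orders sum to 2 (valence 2) → 0 H
  atom 12: C, bond orders sum to 1 (valence 4) → 3 H
Totals → C:7, H:7, F:2, N:1, O:2.
In Hill order: C7H7F2NO2.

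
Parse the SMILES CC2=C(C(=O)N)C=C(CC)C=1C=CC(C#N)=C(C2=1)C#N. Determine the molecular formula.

C16H13N3O

Walk through each heavy atom and fill implicit hydrogens from standard valence (C 4, N 3, O 2, S 2, halogen 1):
  atom 1: C, bond orders sum to 1 (valence 4) → 3 H
  atom 2: C, bond orders sum to 4 (valence 4) → 0 H
  atom 3: C, bond orders sum to 4 (valence 4) → 0 H
  atom 4: C, bond orders sum to 4 (valence 4) → 0 H
  atom 5: O, bond orders sum to 2 (valence 2) → 0 H
  atom 6: N, bond orders sum to 1 (valence 3) → 2 H
  atom 7: C, bond orders sum to 3 (valence 4) → 1 H
  atom 8: C, bond orders sum to 4 (valence 4) → 0 H
  atom 9: C, bond orders sum to 2 (valence 4) → 2 H
  atom 10: C, bond orders sum to 1 (valence 4) → 3 H
  atom 11: C, bond orders sum to 4 (valence 4) → 0 H
  atom 12: C, bond orders sum to 3 (valence 4) → 1 H
  atom 13: C, bond orders sum to 3 (valence 4) → 1 H
  atom 14: C, bond orders sum to 4 (valence 4) → 0 H
  atom 15: C, bond orders sum to 4 (valence 4) → 0 H
  atom 16: N, bond orders sum to 3 (valence 3) → 0 H
  atom 17: C, bond orders sum to 4 (valence 4) → 0 H
  atom 18: C, bond orders sum to 4 (valence 4) → 0 H
  atom 19: C, bond orders sum to 4 (valence 4) → 0 H
  atom 20: N, bond orders sum to 3 (valence 3) → 0 H
Totals → C:16, H:13, N:3, O:1.
In Hill order: C16H13N3O.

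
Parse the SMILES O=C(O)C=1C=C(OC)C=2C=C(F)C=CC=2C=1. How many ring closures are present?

2

In SMILES, each pair of matching ring-closure digits denotes one ring-closing bond; the number of such bonds equals the number of independent rings.
Ring-closure bonds here: 2.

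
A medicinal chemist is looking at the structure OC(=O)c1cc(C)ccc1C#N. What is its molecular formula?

Walk through each heavy atom and fill implicit hydrogens from standard valence (C 4, N 3, O 2, S 2, halogen 1); for lowercase aromatic atoms, an aromatic c carries 1 H when it has two neighbours and 0 H with three, and aromatic n carries 0 H:
  atom 1: O, bond orders sum to 1 (valence 2) → 1 H
  atom 2: C, bond orders sum to 4 (valence 4) → 0 H
  atom 3: O, bond orders sum to 2 (valence 2) → 0 H
  atom 4: aromatic c, 3 neighbours → 0 H
  atom 5: aromatic c, 2 neighbours → 1 H
  atom 6: aromatic c, 3 neighbours → 0 H
  atom 7: C, bond orders sum to 1 (valence 4) → 3 H
  atom 8: aromatic c, 2 neighbours → 1 H
  atom 9: aromatic c, 2 neighbours → 1 H
  atom 10: aromatic c, 3 neighbours → 0 H
  atom 11: C, bond orders sum to 4 (valence 4) → 0 H
  atom 12: N, bond orders sum to 3 (valence 3) → 0 H
Totals → C:9, H:7, N:1, O:2.

C9H7NO2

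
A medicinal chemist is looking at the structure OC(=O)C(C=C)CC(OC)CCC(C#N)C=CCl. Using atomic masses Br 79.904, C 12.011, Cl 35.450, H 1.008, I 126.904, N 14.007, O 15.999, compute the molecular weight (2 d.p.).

First, the molecular formula is C13H18ClNO3 (counting implicit H from valence).
  C: 13 × 12.011 = 156.143
  Cl: 1 × 35.450 = 35.450
  H: 18 × 1.008 = 18.144
  N: 1 × 14.007 = 14.007
  O: 3 × 15.999 = 47.997
Sum: 13×12.011 + 1×35.450 + 18×1.008 + 1×14.007 + 3×15.999 = 271.741 → 271.74 g/mol.

271.74 g/mol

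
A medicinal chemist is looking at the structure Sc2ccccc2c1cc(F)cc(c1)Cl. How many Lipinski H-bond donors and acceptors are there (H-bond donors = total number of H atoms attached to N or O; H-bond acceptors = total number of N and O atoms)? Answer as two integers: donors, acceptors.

Donors: find every N or O and count the H atoms it carries.
  (no N or O atoms present)
Lipinski HBD = 0.
Acceptors: N atoms = 0, O atoms = 0 → HBA = 0.

0, 0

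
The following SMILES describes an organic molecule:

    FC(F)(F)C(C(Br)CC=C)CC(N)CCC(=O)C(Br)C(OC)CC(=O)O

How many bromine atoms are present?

Scan the SMILES for Br atoms (remember two-letter symbols like Cl and Br are single atoms).
Bromine count: 2.

2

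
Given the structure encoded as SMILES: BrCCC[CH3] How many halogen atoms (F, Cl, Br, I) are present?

Halogen atoms appear at heavy-atom position 1 (1×Br).
Halogen count: 1.

1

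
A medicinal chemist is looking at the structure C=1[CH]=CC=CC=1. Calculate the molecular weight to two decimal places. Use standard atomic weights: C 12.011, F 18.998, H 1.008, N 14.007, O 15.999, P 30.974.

78.11 g/mol

First, the molecular formula is C6H6 (counting implicit H from valence).
  C: 6 × 12.011 = 72.066
  H: 6 × 1.008 = 6.048
Sum: 6×12.011 + 6×1.008 = 78.114 → 78.11 g/mol.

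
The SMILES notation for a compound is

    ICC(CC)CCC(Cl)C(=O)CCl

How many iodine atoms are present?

Scan the SMILES for I atoms (remember two-letter symbols like Cl and Br are single atoms).
Iodine count: 1.

1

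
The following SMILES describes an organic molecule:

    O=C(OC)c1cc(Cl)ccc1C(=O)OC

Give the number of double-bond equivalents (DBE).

6

Molecular formula: C10H9ClO4.
DoU = (2C + 2 + N − H − X) / 2, where X is the halogen count and O/S are ignored.
    = (2·10 + 2 + 0 − 9 − 1) / 2 = 12 / 2 = 6.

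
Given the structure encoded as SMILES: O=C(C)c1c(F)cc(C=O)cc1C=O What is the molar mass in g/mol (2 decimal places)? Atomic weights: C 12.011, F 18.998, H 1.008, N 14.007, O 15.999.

First, the molecular formula is C10H7FO3 (counting implicit H from valence).
  C: 10 × 12.011 = 120.110
  F: 1 × 18.998 = 18.998
  H: 7 × 1.008 = 7.056
  O: 3 × 15.999 = 47.997
Sum: 10×12.011 + 1×18.998 + 7×1.008 + 3×15.999 = 194.161 → 194.16 g/mol.

194.16 g/mol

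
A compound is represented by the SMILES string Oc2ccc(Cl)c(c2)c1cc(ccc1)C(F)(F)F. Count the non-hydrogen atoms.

18

Every atom symbol written in the SMILES (organic subset) is one heavy atom; implicit H are not written.
Heavy atoms by element → C:13, Cl:1, F:3, O:1.
Total: 18.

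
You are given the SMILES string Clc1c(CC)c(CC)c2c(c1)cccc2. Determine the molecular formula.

Walk through each heavy atom and fill implicit hydrogens from standard valence (C 4, N 3, O 2, S 2, halogen 1); for lowercase aromatic atoms, an aromatic c carries 1 H when it has two neighbours and 0 H with three, and aromatic n carries 0 H:
  atom 1: Cl (halogen, monovalent) → 0 H
  atom 2: aromatic c, 3 neighbours → 0 H
  atom 3: aromatic c, 3 neighbours → 0 H
  atom 4: C, bond orders sum to 2 (valence 4) → 2 H
  atom 5: C, bond orders sum to 1 (valence 4) → 3 H
  atom 6: aromatic c, 3 neighbours → 0 H
  atom 7: C, bond orders sum to 2 (valence 4) → 2 H
  atom 8: C, bond orders sum to 1 (valence 4) → 3 H
  atom 9: aromatic c, 3 neighbours → 0 H
  atom 10: aromatic c, 3 neighbours → 0 H
  atom 11: aromatic c, 2 neighbours → 1 H
  atom 12: aromatic c, 2 neighbours → 1 H
  atom 13: aromatic c, 2 neighbours → 1 H
  atom 14: aromatic c, 2 neighbours → 1 H
  atom 15: aromatic c, 2 neighbours → 1 H
Totals → C:14, H:15, Cl:1.

C14H15Cl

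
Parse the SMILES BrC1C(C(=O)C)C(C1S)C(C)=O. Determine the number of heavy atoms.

Every atom symbol written in the SMILES (organic subset) is one heavy atom; implicit H are not written.
Heavy atoms by element → Br:1, C:8, O:2, S:1.
Total: 12.

12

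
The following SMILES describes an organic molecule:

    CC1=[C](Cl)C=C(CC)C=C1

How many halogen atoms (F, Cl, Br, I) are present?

1

Halogen atoms appear at heavy-atom position 4 (1×Cl).
Halogen count: 1.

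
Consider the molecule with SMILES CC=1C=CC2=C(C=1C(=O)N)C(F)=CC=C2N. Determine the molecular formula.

C12H11FN2O

Walk through each heavy atom and fill implicit hydrogens from standard valence (C 4, N 3, O 2, S 2, halogen 1):
  atom 1: C, bond orders sum to 1 (valence 4) → 3 H
  atom 2: C, bond orders sum to 4 (valence 4) → 0 H
  atom 3: C, bond orders sum to 3 (valence 4) → 1 H
  atom 4: C, bond orders sum to 3 (valence 4) → 1 H
  atom 5: C, bond orders sum to 4 (valence 4) → 0 H
  atom 6: C, bond orders sum to 4 (valence 4) → 0 H
  atom 7: C, bond orders sum to 4 (valence 4) → 0 H
  atom 8: C, bond orders sum to 4 (valence 4) → 0 H
  atom 9: O, bond orders sum to 2 (valence 2) → 0 H
  atom 10: N, bond orders sum to 1 (valence 3) → 2 H
  atom 11: C, bond orders sum to 4 (valence 4) → 0 H
  atom 12: F (halogen, monovalent) → 0 H
  atom 13: C, bond orders sum to 3 (valence 4) → 1 H
  atom 14: C, bond orders sum to 3 (valence 4) → 1 H
  atom 15: C, bond orders sum to 4 (valence 4) → 0 H
  atom 16: N, bond orders sum to 1 (valence 3) → 2 H
Totals → C:12, H:11, F:1, N:2, O:1.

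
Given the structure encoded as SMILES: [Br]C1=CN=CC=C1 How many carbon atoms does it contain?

Count every carbon token in the SMILES (each C, including those in ring-closure positions and inside branches).
Carbon count: 5.

5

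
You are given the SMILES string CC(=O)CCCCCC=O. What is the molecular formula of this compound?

C8H14O2

Walk through each heavy atom and fill implicit hydrogens from standard valence (C 4, N 3, O 2, S 2, halogen 1):
  atom 1: C, bond orders sum to 1 (valence 4) → 3 H
  atom 2: C, bond orders sum to 4 (valence 4) → 0 H
  atom 3: O, bond orders sum to 2 (valence 2) → 0 H
  atom 4: C, bond orders sum to 2 (valence 4) → 2 H
  atom 5: C, bond orders sum to 2 (valence 4) → 2 H
  atom 6: C, bond orders sum to 2 (valence 4) → 2 H
  atom 7: C, bond orders sum to 2 (valence 4) → 2 H
  atom 8: C, bond orders sum to 2 (valence 4) → 2 H
  atom 9: C, bond orders sum to 3 (valence 4) → 1 H
  atom 10: O, bond orders sum to 2 (valence 2) → 0 H
Totals → C:8, H:14, O:2.
In Hill order: C8H14O2.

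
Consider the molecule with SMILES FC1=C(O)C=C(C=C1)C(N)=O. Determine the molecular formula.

Walk through each heavy atom and fill implicit hydrogens from standard valence (C 4, N 3, O 2, S 2, halogen 1):
  atom 1: F (halogen, monovalent) → 0 H
  atom 2: C, bond orders sum to 4 (valence 4) → 0 H
  atom 3: C, bond orders sum to 4 (valence 4) → 0 H
  atom 4: O, bond orders sum to 1 (valence 2) → 1 H
  atom 5: C, bond orders sum to 3 (valence 4) → 1 H
  atom 6: C, bond orders sum to 4 (valence 4) → 0 H
  atom 7: C, bond orders sum to 3 (valence 4) → 1 H
  atom 8: C, bond orders sum to 3 (valence 4) → 1 H
  atom 9: C, bond orders sum to 4 (valence 4) → 0 H
  atom 10: N, bond orders sum to 1 (valence 3) → 2 H
  atom 11: O, bond orders sum to 2 (valence 2) → 0 H
Totals → C:7, H:6, F:1, N:1, O:2.

C7H6FNO2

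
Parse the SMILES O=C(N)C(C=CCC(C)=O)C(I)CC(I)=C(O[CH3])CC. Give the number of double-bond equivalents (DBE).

4

Molecular formula: C14H21I2NO3.
DoU = (2C + 2 + N − H − X) / 2, where X is the halogen count and O/S are ignored.
    = (2·14 + 2 + 1 − 21 − 2) / 2 = 8 / 2 = 4.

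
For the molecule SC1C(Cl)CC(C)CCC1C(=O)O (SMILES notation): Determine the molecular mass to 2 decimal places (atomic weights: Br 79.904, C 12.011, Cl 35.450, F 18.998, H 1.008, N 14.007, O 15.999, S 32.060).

First, the molecular formula is C9H15ClO2S (counting implicit H from valence).
  C: 9 × 12.011 = 108.099
  Cl: 1 × 35.450 = 35.450
  H: 15 × 1.008 = 15.120
  O: 2 × 15.999 = 31.998
  S: 1 × 32.060 = 32.060
Sum: 9×12.011 + 1×35.450 + 15×1.008 + 2×15.999 + 1×32.060 = 222.727 → 222.73 g/mol.

222.73 g/mol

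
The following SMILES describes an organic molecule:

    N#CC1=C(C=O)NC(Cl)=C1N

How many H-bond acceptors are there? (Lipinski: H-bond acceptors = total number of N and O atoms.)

4

N atoms: 3; O atoms: 1.
Lipinski HBA = 3 + 1 = 4.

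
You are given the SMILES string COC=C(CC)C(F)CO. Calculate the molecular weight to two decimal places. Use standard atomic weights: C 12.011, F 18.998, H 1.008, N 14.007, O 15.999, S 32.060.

First, the molecular formula is C7H13FO2 (counting implicit H from valence).
  C: 7 × 12.011 = 84.077
  F: 1 × 18.998 = 18.998
  H: 13 × 1.008 = 13.104
  O: 2 × 15.999 = 31.998
Sum: 7×12.011 + 1×18.998 + 13×1.008 + 2×15.999 = 148.177 → 148.18 g/mol.

148.18 g/mol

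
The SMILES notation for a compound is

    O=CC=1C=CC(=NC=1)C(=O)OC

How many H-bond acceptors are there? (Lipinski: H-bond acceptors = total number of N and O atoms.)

N atoms: 1; O atoms: 3.
Lipinski HBA = 1 + 3 = 4.

4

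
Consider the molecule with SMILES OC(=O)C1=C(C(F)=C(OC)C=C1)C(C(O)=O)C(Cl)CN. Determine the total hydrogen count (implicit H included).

Walk through each heavy atom and fill implicit hydrogens from standard valence (C 4, N 3, O 2, S 2, halogen 1):
  atom 1: O, bond orders sum to 1 (valence 2) → 1 H
  atom 2: C, bond orders sum to 4 (valence 4) → 0 H
  atom 3: O, bond orders sum to 2 (valence 2) → 0 H
  atom 4: C, bond orders sum to 4 (valence 4) → 0 H
  atom 5: C, bond orders sum to 4 (valence 4) → 0 H
  atom 6: C, bond orders sum to 4 (valence 4) → 0 H
  atom 7: F (halogen, monovalent) → 0 H
  atom 8: C, bond orders sum to 4 (valence 4) → 0 H
  atom 9: O, bond orders sum to 2 (valence 2) → 0 H
  atom 10: C, bond orders sum to 1 (valence 4) → 3 H
  atom 11: C, bond orders sum to 3 (valence 4) → 1 H
  atom 12: C, bond orders sum to 3 (valence 4) → 1 H
  atom 13: C, bond orders sum to 3 (valence 4) → 1 H
  atom 14: C, bond orders sum to 4 (valence 4) → 0 H
  atom 15: O, bond orders sum to 1 (valence 2) → 1 H
  atom 16: O, bond orders sum to 2 (valence 2) → 0 H
  atom 17: C, bond orders sum to 3 (valence 4) → 1 H
  atom 18: Cl (halogen, monovalent) → 0 H
  atom 19: C, bond orders sum to 2 (valence 4) → 2 H
  atom 20: N, bond orders sum to 1 (valence 3) → 2 H
Total hydrogens: 13.

13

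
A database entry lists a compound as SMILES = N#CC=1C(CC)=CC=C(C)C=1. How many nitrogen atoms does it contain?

Scan the SMILES for N atoms (remember two-letter symbols like Cl and Br are single atoms).
Nitrogen count: 1.

1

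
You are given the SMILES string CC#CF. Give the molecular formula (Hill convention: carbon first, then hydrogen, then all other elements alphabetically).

C3H3F

Walk through each heavy atom and fill implicit hydrogens from standard valence (C 4, N 3, O 2, S 2, halogen 1):
  atom 1: C, bond orders sum to 1 (valence 4) → 3 H
  atom 2: C, bond orders sum to 4 (valence 4) → 0 H
  atom 3: C, bond orders sum to 4 (valence 4) → 0 H
  atom 4: F (halogen, monovalent) → 0 H
Totals → C:3, H:3, F:1.
In Hill order: C3H3F.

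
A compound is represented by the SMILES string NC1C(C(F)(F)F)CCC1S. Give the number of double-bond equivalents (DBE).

Degree of unsaturation = (number of rings) + (number of π bonds).
Ring closures in the SMILES: 1.
π bonds: none → 0 DoU from unsaturation.
Total DoU = 1 + 0 = 1.

1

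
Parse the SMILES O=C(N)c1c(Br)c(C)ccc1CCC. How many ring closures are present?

1

In SMILES, each pair of matching ring-closure digits denotes one ring-closing bond; the number of such bonds equals the number of independent rings.
Ring-closure bonds here: 1.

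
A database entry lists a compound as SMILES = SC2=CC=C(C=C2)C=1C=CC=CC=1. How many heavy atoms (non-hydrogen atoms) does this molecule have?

13

Every atom symbol written in the SMILES (organic subset) is one heavy atom; implicit H are not written.
Heavy atoms by element → C:12, S:1.
Total: 13.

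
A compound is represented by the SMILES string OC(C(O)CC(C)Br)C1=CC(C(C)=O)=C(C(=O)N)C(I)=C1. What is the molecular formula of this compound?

Walk through each heavy atom and fill implicit hydrogens from standard valence (C 4, N 3, O 2, S 2, halogen 1):
  atom 1: O, bond orders sum to 1 (valence 2) → 1 H
  atom 2: C, bond orders sum to 3 (valence 4) → 1 H
  atom 3: C, bond orders sum to 3 (valence 4) → 1 H
  atom 4: O, bond orders sum to 1 (valence 2) → 1 H
  atom 5: C, bond orders sum to 2 (valence 4) → 2 H
  atom 6: C, bond orders sum to 3 (valence 4) → 1 H
  atom 7: C, bond orders sum to 1 (valence 4) → 3 H
  atom 8: Br (halogen, monovalent) → 0 H
  atom 9: C, bond orders sum to 4 (valence 4) → 0 H
  atom 10: C, bond orders sum to 3 (valence 4) → 1 H
  atom 11: C, bond orders sum to 4 (valence 4) → 0 H
  atom 12: C, bond orders sum to 4 (valence 4) → 0 H
  atom 13: C, bond orders sum to 1 (valence 4) → 3 H
  atom 14: O, bond orders sum to 2 (valence 2) → 0 H
  atom 15: C, bond orders sum to 4 (valence 4) → 0 H
  atom 16: C, bond orders sum to 4 (valence 4) → 0 H
  atom 17: O, bond orders sum to 2 (valence 2) → 0 H
  atom 18: N, bond orders sum to 1 (valence 3) → 2 H
  atom 19: C, bond orders sum to 4 (valence 4) → 0 H
  atom 20: I (halogen, monovalent) → 0 H
  atom 21: C, bond orders sum to 3 (valence 4) → 1 H
Totals → C:14, H:17, Br:1, I:1, N:1, O:4.
In Hill order: C14H17BrINO4.

C14H17BrINO4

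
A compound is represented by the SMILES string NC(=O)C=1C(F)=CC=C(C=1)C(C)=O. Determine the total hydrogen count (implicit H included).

8

Walk through each heavy atom and fill implicit hydrogens from standard valence (C 4, N 3, O 2, S 2, halogen 1):
  atom 1: N, bond orders sum to 1 (valence 3) → 2 H
  atom 2: C, bond orders sum to 4 (valence 4) → 0 H
  atom 3: O, bond orders sum to 2 (valence 2) → 0 H
  atom 4: C, bond orders sum to 4 (valence 4) → 0 H
  atom 5: C, bond orders sum to 4 (valence 4) → 0 H
  atom 6: F (halogen, monovalent) → 0 H
  atom 7: C, bond orders sum to 3 (valence 4) → 1 H
  atom 8: C, bond orders sum to 3 (valence 4) → 1 H
  atom 9: C, bond orders sum to 4 (valence 4) → 0 H
  atom 10: C, bond orders sum to 3 (valence 4) → 1 H
  atom 11: C, bond orders sum to 4 (valence 4) → 0 H
  atom 12: C, bond orders sum to 1 (valence 4) → 3 H
  atom 13: O, bond orders sum to 2 (valence 2) → 0 H
Total hydrogens: 8.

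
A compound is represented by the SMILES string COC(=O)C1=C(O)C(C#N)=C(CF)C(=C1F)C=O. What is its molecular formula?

Walk through each heavy atom and fill implicit hydrogens from standard valence (C 4, N 3, O 2, S 2, halogen 1):
  atom 1: C, bond orders sum to 1 (valence 4) → 3 H
  atom 2: O, bond orders sum to 2 (valence 2) → 0 H
  atom 3: C, bond orders sum to 4 (valence 4) → 0 H
  atom 4: O, bond orders sum to 2 (valence 2) → 0 H
  atom 5: C, bond orders sum to 4 (valence 4) → 0 H
  atom 6: C, bond orders sum to 4 (valence 4) → 0 H
  atom 7: O, bond orders sum to 1 (valence 2) → 1 H
  atom 8: C, bond orders sum to 4 (valence 4) → 0 H
  atom 9: C, bond orders sum to 4 (valence 4) → 0 H
  atom 10: N, bond orders sum to 3 (valence 3) → 0 H
  atom 11: C, bond orders sum to 4 (valence 4) → 0 H
  atom 12: C, bond orders sum to 2 (valence 4) → 2 H
  atom 13: F (halogen, monovalent) → 0 H
  atom 14: C, bond orders sum to 4 (valence 4) → 0 H
  atom 15: C, bond orders sum to 4 (valence 4) → 0 H
  atom 16: F (halogen, monovalent) → 0 H
  atom 17: C, bond orders sum to 3 (valence 4) → 1 H
  atom 18: O, bond orders sum to 2 (valence 2) → 0 H
Totals → C:11, H:7, F:2, N:1, O:4.
In Hill order: C11H7F2NO4.

C11H7F2NO4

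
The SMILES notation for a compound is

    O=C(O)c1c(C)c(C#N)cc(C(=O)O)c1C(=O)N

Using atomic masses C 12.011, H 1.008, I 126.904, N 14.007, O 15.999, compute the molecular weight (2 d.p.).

248.19 g/mol

First, the molecular formula is C11H8N2O5 (counting implicit H from valence).
  C: 11 × 12.011 = 132.121
  H: 8 × 1.008 = 8.064
  N: 2 × 14.007 = 28.014
  O: 5 × 15.999 = 79.995
Sum: 11×12.011 + 8×1.008 + 2×14.007 + 5×15.999 = 248.194 → 248.19 g/mol.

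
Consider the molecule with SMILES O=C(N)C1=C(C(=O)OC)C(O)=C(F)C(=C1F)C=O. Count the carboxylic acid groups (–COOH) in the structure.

Scan the SMILES for the carboxylic acid motif — none present.
Groups that are present: 1 aldehyde, 1 amide, 1 ester, 1 hydroxyl.

0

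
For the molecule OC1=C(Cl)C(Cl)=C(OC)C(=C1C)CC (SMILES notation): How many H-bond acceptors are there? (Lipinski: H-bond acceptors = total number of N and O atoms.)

2

N atoms: 0; O atoms: 2.
Lipinski HBA = 0 + 2 = 2.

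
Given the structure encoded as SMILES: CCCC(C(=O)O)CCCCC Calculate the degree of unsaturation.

1

Degree of unsaturation = (number of rings) + (number of π bonds).
Ring closures in the SMILES: 0.
π bonds: 1 double bond (each 1 DoU) → 1 DoU from unsaturation.
Total DoU = 0 + 1 = 1.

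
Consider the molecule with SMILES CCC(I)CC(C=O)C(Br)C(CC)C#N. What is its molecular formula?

C11H17BrINO

Walk through each heavy atom and fill implicit hydrogens from standard valence (C 4, N 3, O 2, S 2, halogen 1):
  atom 1: C, bond orders sum to 1 (valence 4) → 3 H
  atom 2: C, bond orders sum to 2 (valence 4) → 2 H
  atom 3: C, bond orders sum to 3 (valence 4) → 1 H
  atom 4: I (halogen, monovalent) → 0 H
  atom 5: C, bond orders sum to 2 (valence 4) → 2 H
  atom 6: C, bond orders sum to 3 (valence 4) → 1 H
  atom 7: C, bond orders sum to 3 (valence 4) → 1 H
  atom 8: O, bond orders sum to 2 (valence 2) → 0 H
  atom 9: C, bond orders sum to 3 (valence 4) → 1 H
  atom 10: Br (halogen, monovalent) → 0 H
  atom 11: C, bond orders sum to 3 (valence 4) → 1 H
  atom 12: C, bond orders sum to 2 (valence 4) → 2 H
  atom 13: C, bond orders sum to 1 (valence 4) → 3 H
  atom 14: C, bond orders sum to 4 (valence 4) → 0 H
  atom 15: N, bond orders sum to 3 (valence 3) → 0 H
Totals → C:11, H:17, Br:1, I:1, N:1, O:1.
In Hill order: C11H17BrINO.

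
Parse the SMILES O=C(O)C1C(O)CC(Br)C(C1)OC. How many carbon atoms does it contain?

Count every carbon token in the SMILES (each C, including those in ring-closure positions and inside branches).
Carbon count: 8.

8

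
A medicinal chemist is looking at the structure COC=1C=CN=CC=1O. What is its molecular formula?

C6H7NO2

Walk through each heavy atom and fill implicit hydrogens from standard valence (C 4, N 3, O 2, S 2, halogen 1):
  atom 1: C, bond orders sum to 1 (valence 4) → 3 H
  atom 2: O, bond orders sum to 2 (valence 2) → 0 H
  atom 3: C, bond orders sum to 4 (valence 4) → 0 H
  atom 4: C, bond orders sum to 3 (valence 4) → 1 H
  atom 5: C, bond orders sum to 3 (valence 4) → 1 H
  atom 6: N, bond orders sum to 3 (valence 3) → 0 H
  atom 7: C, bond orders sum to 3 (valence 4) → 1 H
  atom 8: C, bond orders sum to 4 (valence 4) → 0 H
  atom 9: O, bond orders sum to 1 (valence 2) → 1 H
Totals → C:6, H:7, N:1, O:2.
In Hill order: C6H7NO2.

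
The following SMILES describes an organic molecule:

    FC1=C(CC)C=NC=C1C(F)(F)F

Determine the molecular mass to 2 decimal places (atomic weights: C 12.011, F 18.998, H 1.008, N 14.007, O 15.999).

193.14 g/mol

First, the molecular formula is C8H7F4N (counting implicit H from valence).
  C: 8 × 12.011 = 96.088
  F: 4 × 18.998 = 75.992
  H: 7 × 1.008 = 7.056
  N: 1 × 14.007 = 14.007
Sum: 8×12.011 + 4×18.998 + 7×1.008 + 1×14.007 = 193.143 → 193.14 g/mol.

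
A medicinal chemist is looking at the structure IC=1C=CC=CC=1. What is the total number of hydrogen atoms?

Walk through each heavy atom and fill implicit hydrogens from standard valence (C 4, N 3, O 2, S 2, halogen 1):
  atom 1: I (halogen, monovalent) → 0 H
  atom 2: C, bond orders sum to 4 (valence 4) → 0 H
  atom 3: C, bond orders sum to 3 (valence 4) → 1 H
  atom 4: C, bond orders sum to 3 (valence 4) → 1 H
  atom 5: C, bond orders sum to 3 (valence 4) → 1 H
  atom 6: C, bond orders sum to 3 (valence 4) → 1 H
  atom 7: C, bond orders sum to 3 (valence 4) → 1 H
Total hydrogens: 5.

5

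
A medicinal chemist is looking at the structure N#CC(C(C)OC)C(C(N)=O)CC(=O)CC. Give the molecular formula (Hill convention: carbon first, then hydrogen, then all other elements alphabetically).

Walk through each heavy atom and fill implicit hydrogens from standard valence (C 4, N 3, O 2, S 2, halogen 1):
  atom 1: N, bond orders sum to 3 (valence 3) → 0 H
  atom 2: C, bond orders sum to 4 (valence 4) → 0 H
  atom 3: C, bond orders sum to 3 (valence 4) → 1 H
  atom 4: C, bond orders sum to 3 (valence 4) → 1 H
  atom 5: C, bond orders sum to 1 (valence 4) → 3 H
  atom 6: O, bond orders sum to 2 (valence 2) → 0 H
  atom 7: C, bond orders sum to 1 (valence 4) → 3 H
  atom 8: C, bond orders sum to 3 (valence 4) → 1 H
  atom 9: C, bond orders sum to 4 (valence 4) → 0 H
  atom 10: N, bond orders sum to 1 (valence 3) → 2 H
  atom 11: O, bond orders sum to 2 (valence 2) → 0 H
  atom 12: C, bond orders sum to 2 (valence 4) → 2 H
  atom 13: C, bond orders sum to 4 (valence 4) → 0 H
  atom 14: O, bond orders sum to 2 (valence 2) → 0 H
  atom 15: C, bond orders sum to 2 (valence 4) → 2 H
  atom 16: C, bond orders sum to 1 (valence 4) → 3 H
Totals → C:11, H:18, N:2, O:3.

C11H18N2O3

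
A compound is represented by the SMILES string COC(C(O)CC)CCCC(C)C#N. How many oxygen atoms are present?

2

Scan the SMILES for O atoms (remember two-letter symbols like Cl and Br are single atoms).
Oxygen count: 2.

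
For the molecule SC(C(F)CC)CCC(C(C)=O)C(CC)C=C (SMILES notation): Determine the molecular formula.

Walk through each heavy atom and fill implicit hydrogens from standard valence (C 4, N 3, O 2, S 2, halogen 1):
  atom 1: S, bond orders sum to 1 (valence 2) → 1 H
  atom 2: C, bond orders sum to 3 (valence 4) → 1 H
  atom 3: C, bond orders sum to 3 (valence 4) → 1 H
  atom 4: F (halogen, monovalent) → 0 H
  atom 5: C, bond orders sum to 2 (valence 4) → 2 H
  atom 6: C, bond orders sum to 1 (valence 4) → 3 H
  atom 7: C, bond orders sum to 2 (valence 4) → 2 H
  atom 8: C, bond orders sum to 2 (valence 4) → 2 H
  atom 9: C, bond orders sum to 3 (valence 4) → 1 H
  atom 10: C, bond orders sum to 4 (valence 4) → 0 H
  atom 11: C, bond orders sum to 1 (valence 4) → 3 H
  atom 12: O, bond orders sum to 2 (valence 2) → 0 H
  atom 13: C, bond orders sum to 3 (valence 4) → 1 H
  atom 14: C, bond orders sum to 2 (valence 4) → 2 H
  atom 15: C, bond orders sum to 1 (valence 4) → 3 H
  atom 16: C, bond orders sum to 3 (valence 4) → 1 H
  atom 17: C, bond orders sum to 2 (valence 4) → 2 H
Totals → C:14, H:25, F:1, O:1, S:1.
In Hill order: C14H25FOS.

C14H25FOS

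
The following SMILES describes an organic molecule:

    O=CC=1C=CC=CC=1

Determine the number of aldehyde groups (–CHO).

The aldehyde motif appears at heavy-atom position 2 in the SMILES.
Aldehyde count: 1.

1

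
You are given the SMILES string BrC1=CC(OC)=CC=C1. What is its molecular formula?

C7H7BrO

Walk through each heavy atom and fill implicit hydrogens from standard valence (C 4, N 3, O 2, S 2, halogen 1):
  atom 1: Br (halogen, monovalent) → 0 H
  atom 2: C, bond orders sum to 4 (valence 4) → 0 H
  atom 3: C, bond orders sum to 3 (valence 4) → 1 H
  atom 4: C, bond orders sum to 4 (valence 4) → 0 H
  atom 5: O, bond orders sum to 2 (valence 2) → 0 H
  atom 6: C, bond orders sum to 1 (valence 4) → 3 H
  atom 7: C, bond orders sum to 3 (valence 4) → 1 H
  atom 8: C, bond orders sum to 3 (valence 4) → 1 H
  atom 9: C, bond orders sum to 3 (valence 4) → 1 H
Totals → C:7, H:7, Br:1, O:1.
In Hill order: C7H7BrO.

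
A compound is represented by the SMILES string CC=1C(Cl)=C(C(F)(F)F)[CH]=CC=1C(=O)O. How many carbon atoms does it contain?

Count every carbon token in the SMILES (each C, including those in ring-closure positions and inside branches).
Carbon count: 9.

9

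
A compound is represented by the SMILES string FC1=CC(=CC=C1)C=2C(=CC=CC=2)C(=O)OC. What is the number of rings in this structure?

2

In SMILES, each pair of matching ring-closure digits denotes one ring-closing bond; the number of such bonds equals the number of independent rings.
Ring-closure bonds here: 2.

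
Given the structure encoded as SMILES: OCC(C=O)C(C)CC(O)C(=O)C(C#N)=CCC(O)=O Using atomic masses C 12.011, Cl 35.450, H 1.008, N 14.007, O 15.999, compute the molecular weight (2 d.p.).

First, the molecular formula is C13H17NO6 (counting implicit H from valence).
  C: 13 × 12.011 = 156.143
  H: 17 × 1.008 = 17.136
  N: 1 × 14.007 = 14.007
  O: 6 × 15.999 = 95.994
Sum: 13×12.011 + 17×1.008 + 1×14.007 + 6×15.999 = 283.280 → 283.28 g/mol.

283.28 g/mol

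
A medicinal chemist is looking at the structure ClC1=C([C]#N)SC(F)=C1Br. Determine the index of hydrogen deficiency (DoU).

Degree of unsaturation = (number of rings) + (number of π bonds).
Ring closures in the SMILES: 1.
π bonds: 2 double bonds (each 1 DoU), 1 triple bond (each 2 DoU) → 4 DoU from unsaturation.
Total DoU = 1 + 4 = 5.

5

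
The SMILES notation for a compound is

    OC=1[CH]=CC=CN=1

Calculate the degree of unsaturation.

4

Molecular formula: C5H5NO.
DoU = (2C + 2 + N − H − X) / 2, where X is the halogen count and O/S are ignored.
    = (2·5 + 2 + 1 − 5 − 0) / 2 = 8 / 2 = 4.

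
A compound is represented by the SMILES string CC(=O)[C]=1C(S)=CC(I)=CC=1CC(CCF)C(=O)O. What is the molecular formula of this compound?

Walk through each heavy atom and fill implicit hydrogens from standard valence (C 4, N 3, O 2, S 2, halogen 1):
  atom 1: C, bond orders sum to 1 (valence 4) → 3 H
  atom 2: C, bond orders sum to 4 (valence 4) → 0 H
  atom 3: O, bond orders sum to 2 (valence 2) → 0 H
  atom 4: C with explicit H count 0
  atom 5: C, bond orders sum to 4 (valence 4) → 0 H
  atom 6: S, bond orders sum to 1 (valence 2) → 1 H
  atom 7: C, bond orders sum to 3 (valence 4) → 1 H
  atom 8: C, bond orders sum to 4 (valence 4) → 0 H
  atom 9: I (halogen, monovalent) → 0 H
  atom 10: C, bond orders sum to 3 (valence 4) → 1 H
  atom 11: C, bond orders sum to 4 (valence 4) → 0 H
  atom 12: C, bond orders sum to 2 (valence 4) → 2 H
  atom 13: C, bond orders sum to 3 (valence 4) → 1 H
  atom 14: C, bond orders sum to 2 (valence 4) → 2 H
  atom 15: C, bond orders sum to 2 (valence 4) → 2 H
  atom 16: F (halogen, monovalent) → 0 H
  atom 17: C, bond orders sum to 4 (valence 4) → 0 H
  atom 18: O, bond orders sum to 2 (valence 2) → 0 H
  atom 19: O, bond orders sum to 1 (valence 2) → 1 H
Totals → C:13, H:14, F:1, I:1, O:3, S:1.

C13H14FIO3S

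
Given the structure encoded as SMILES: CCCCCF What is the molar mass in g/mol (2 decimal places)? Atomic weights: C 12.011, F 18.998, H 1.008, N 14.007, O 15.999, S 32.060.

90.14 g/mol

First, the molecular formula is C5H11F (counting implicit H from valence).
  C: 5 × 12.011 = 60.055
  F: 1 × 18.998 = 18.998
  H: 11 × 1.008 = 11.088
Sum: 5×12.011 + 1×18.998 + 11×1.008 = 90.141 → 90.14 g/mol.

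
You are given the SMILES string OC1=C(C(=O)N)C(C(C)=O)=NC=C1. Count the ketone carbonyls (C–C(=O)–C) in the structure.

1

The ketone motif appears at heavy-atom position 8 in the SMILES.
Other groups present: 1 amide, 1 hydroxyl.
Ketone count: 1.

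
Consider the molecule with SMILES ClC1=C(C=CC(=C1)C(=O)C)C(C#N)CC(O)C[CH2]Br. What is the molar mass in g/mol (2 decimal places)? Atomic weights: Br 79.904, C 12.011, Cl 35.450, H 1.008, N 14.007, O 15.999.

344.63 g/mol

First, the molecular formula is C14H15BrClNO2 (counting implicit H from valence).
  Br: 1 × 79.904 = 79.904
  C: 14 × 12.011 = 168.154
  Cl: 1 × 35.450 = 35.450
  H: 15 × 1.008 = 15.120
  N: 1 × 14.007 = 14.007
  O: 2 × 15.999 = 31.998
Sum: 1×79.904 + 14×12.011 + 1×35.450 + 15×1.008 + 1×14.007 + 2×15.999 = 344.633 → 344.63 g/mol.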